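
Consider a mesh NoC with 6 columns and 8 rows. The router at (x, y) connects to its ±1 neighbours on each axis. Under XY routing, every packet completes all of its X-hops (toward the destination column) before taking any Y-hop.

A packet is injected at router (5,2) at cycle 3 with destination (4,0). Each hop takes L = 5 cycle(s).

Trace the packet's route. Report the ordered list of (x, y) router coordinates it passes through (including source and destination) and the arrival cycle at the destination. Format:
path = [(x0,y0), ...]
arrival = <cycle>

path = [(5,2), (4,2), (4,1), (4,0)]
arrival = 18

[0] x=5 y=2 t=3
[1] x=4 y=2 t=8 →W
[2] x=4 y=1 t=13 →S
[3] x=4 y=0 t=18 →S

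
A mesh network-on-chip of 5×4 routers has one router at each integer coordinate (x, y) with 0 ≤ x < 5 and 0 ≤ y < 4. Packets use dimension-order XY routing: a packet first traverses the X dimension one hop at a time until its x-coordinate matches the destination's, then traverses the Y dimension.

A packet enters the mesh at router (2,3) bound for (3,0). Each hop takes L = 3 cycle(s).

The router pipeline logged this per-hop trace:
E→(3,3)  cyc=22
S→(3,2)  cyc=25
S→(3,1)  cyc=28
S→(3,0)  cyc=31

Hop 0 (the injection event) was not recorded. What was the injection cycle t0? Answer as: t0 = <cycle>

t0 = 19

Hop 1 reached at cycle 22; hop k is at t0 + k·L.
So t0 = 22 − 1·3 = 19.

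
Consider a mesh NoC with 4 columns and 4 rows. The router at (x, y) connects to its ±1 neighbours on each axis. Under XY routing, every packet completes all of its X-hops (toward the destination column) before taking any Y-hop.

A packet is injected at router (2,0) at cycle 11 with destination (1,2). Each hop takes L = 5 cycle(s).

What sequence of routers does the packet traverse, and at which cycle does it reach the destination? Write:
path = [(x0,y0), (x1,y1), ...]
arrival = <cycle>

path = [(2,0), (1,0), (1,1), (1,2)]
arrival = 26

  0. router=(2,0) cycle=11 (inject)
  1. router=(1,0) cycle=16 dir=W
  2. router=(1,1) cycle=21 dir=N
  3. router=(1,2) cycle=26 dir=N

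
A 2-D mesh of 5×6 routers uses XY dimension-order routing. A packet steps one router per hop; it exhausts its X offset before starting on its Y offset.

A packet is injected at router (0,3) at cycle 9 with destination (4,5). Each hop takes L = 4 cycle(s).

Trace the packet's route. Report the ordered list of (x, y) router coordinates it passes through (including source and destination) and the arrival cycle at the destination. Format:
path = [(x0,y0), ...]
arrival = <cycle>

hop 0: (0,3) @ cyc 9
hop 1: (1,3) @ cyc 13  [E]
hop 2: (2,3) @ cyc 17  [E]
hop 3: (3,3) @ cyc 21  [E]
hop 4: (4,3) @ cyc 25  [E]
hop 5: (4,4) @ cyc 29  [N]
hop 6: (4,5) @ cyc 33  [N]

path = [(0,3), (1,3), (2,3), (3,3), (4,3), (4,4), (4,5)]
arrival = 33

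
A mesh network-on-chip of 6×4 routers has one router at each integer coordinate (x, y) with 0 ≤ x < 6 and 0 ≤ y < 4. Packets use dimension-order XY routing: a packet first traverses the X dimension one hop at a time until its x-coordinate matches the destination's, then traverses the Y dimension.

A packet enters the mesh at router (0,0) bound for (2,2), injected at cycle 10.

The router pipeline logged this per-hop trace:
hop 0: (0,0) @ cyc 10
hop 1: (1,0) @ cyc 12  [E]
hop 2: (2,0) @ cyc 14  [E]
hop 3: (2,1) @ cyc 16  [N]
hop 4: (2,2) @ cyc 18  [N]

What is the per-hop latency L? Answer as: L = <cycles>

cyc[1] − cyc[0] = 12 − 10 = 2.
Each hop adds L, hence L = 2.

L = 2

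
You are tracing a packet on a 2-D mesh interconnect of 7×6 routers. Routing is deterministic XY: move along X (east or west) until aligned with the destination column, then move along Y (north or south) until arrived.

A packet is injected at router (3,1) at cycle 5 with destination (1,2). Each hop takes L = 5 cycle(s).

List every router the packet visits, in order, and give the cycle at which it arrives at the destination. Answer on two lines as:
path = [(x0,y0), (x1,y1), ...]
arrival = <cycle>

path = [(3,1), (2,1), (1,1), (1,2)]
arrival = 20

src (3,1)  cyc=5
W→(2,1)  cyc=10
W→(1,1)  cyc=15
N→(1,2)  cyc=20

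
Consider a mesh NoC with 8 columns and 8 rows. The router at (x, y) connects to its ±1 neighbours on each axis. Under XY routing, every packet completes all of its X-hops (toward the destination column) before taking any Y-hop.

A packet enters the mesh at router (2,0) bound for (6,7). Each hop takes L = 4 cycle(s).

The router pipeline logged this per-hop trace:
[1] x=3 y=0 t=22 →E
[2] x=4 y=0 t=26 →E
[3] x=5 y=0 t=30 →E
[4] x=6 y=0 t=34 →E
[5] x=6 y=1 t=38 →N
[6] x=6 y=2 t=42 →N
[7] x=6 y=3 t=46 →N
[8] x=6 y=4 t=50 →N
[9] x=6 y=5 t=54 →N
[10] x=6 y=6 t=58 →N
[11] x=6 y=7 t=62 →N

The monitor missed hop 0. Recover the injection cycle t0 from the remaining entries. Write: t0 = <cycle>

The first recorded entry is hop 1 at cycle 22.
t0 = cyc[1] − L = 22 − 4 = 18.

t0 = 18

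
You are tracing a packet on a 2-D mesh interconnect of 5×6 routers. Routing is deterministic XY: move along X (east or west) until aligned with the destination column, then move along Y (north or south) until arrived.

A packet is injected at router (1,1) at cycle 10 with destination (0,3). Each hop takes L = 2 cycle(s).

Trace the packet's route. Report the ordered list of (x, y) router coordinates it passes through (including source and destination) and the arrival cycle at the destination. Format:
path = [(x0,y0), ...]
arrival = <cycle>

path = [(1,1), (0,1), (0,2), (0,3)]
arrival = 16

[0] x=1 y=1 t=10
[1] x=0 y=1 t=12 →W
[2] x=0 y=2 t=14 →N
[3] x=0 y=3 t=16 →N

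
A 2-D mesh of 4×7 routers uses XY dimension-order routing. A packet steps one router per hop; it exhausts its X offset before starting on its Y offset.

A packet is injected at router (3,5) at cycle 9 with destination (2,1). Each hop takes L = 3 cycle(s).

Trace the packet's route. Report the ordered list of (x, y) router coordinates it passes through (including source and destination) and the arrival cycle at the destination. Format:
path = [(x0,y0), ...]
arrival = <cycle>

path = [(3,5), (2,5), (2,4), (2,3), (2,2), (2,1)]
arrival = 24

hop 0: (3,5) @ cyc 9
hop 1: (2,5) @ cyc 12  [W]
hop 2: (2,4) @ cyc 15  [S]
hop 3: (2,3) @ cyc 18  [S]
hop 4: (2,2) @ cyc 21  [S]
hop 5: (2,1) @ cyc 24  [S]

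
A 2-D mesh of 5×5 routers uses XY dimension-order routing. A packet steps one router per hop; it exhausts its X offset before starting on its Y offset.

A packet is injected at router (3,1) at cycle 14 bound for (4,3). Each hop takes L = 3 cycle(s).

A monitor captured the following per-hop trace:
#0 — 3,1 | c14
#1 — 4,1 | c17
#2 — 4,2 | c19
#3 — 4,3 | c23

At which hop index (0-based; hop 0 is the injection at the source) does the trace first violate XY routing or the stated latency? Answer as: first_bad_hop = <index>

hop 1: step (+1,+0), +3 cyc — ok
hop 2: step (+0,+1), +2 cyc — BAD: Δcyc=2≠L

first_bad_hop = 2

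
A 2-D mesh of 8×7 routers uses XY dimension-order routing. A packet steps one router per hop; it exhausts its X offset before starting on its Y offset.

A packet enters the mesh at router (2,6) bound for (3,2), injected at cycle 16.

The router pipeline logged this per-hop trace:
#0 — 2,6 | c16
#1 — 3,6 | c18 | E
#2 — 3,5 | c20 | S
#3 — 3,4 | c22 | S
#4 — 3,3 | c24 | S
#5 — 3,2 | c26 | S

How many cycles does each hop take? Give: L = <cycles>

L = 2

Between hops 0 and 1 the cycle counter advances 18 − 16 = 2.
One hop costs L cycles, so L = 2.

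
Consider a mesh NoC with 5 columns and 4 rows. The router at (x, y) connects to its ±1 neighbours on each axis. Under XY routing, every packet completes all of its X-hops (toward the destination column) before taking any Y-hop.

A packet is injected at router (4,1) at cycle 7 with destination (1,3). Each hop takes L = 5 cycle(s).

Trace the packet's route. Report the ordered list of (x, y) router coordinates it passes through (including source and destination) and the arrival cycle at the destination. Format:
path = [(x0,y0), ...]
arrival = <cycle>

path = [(4,1), (3,1), (2,1), (1,1), (1,2), (1,3)]
arrival = 32

t=7: at (4,1)
t=12: at (3,1) after W
t=17: at (2,1) after W
t=22: at (1,1) after W
t=27: at (1,2) after N
t=32: at (1,3) after N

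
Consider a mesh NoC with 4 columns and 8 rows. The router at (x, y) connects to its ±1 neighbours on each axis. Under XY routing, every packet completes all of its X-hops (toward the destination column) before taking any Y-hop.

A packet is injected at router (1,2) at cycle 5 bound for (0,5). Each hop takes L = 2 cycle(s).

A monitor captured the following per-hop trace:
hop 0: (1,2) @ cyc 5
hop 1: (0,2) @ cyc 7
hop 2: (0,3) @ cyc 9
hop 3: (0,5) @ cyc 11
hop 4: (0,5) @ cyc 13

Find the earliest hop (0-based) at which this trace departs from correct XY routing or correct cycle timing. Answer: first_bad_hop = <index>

[1] (-1,+0) / 2c ⇒ ok
[2] (+0,+1) / 2c ⇒ ok
[3] (+0,+2) / 2c ⇒ BAD: non-unit step

first_bad_hop = 3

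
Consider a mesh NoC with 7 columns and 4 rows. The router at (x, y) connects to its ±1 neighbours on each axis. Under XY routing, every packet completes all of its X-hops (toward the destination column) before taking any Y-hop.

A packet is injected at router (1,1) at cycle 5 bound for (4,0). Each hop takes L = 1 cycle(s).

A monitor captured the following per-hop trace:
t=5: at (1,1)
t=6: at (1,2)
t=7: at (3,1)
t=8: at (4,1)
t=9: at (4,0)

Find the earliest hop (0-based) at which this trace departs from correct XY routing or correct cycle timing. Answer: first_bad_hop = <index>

first_bad_hop = 1

hop 1: step (+0,+1), +1 cyc — BAD: Y-move but x=1≠4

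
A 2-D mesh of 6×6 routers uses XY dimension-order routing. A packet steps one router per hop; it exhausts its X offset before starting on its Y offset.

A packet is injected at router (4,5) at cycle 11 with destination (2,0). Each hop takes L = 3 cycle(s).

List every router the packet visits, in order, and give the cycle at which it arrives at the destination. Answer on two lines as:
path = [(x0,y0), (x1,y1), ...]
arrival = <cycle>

hop 0: (4,5) @ cyc 11
hop 1: (3,5) @ cyc 14  [W]
hop 2: (2,5) @ cyc 17  [W]
hop 3: (2,4) @ cyc 20  [S]
hop 4: (2,3) @ cyc 23  [S]
hop 5: (2,2) @ cyc 26  [S]
hop 6: (2,1) @ cyc 29  [S]
hop 7: (2,0) @ cyc 32  [S]

path = [(4,5), (3,5), (2,5), (2,4), (2,3), (2,2), (2,1), (2,0)]
arrival = 32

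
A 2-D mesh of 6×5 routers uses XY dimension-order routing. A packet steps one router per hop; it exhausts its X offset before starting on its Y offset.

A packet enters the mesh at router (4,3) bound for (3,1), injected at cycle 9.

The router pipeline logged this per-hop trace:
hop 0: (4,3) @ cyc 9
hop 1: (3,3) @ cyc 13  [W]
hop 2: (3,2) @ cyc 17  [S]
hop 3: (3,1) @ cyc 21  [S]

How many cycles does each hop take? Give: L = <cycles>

cyc[1] − cyc[0] = 13 − 9 = 4.
Per-hop latency L = Δcyc = 4.

L = 4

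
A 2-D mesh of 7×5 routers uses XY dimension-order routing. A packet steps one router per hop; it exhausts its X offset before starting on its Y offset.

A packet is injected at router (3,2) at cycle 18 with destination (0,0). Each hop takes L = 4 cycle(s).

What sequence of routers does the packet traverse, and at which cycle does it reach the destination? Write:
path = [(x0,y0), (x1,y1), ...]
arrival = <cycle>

path = [(3,2), (2,2), (1,2), (0,2), (0,1), (0,0)]
arrival = 38

t=18: at (3,2)
t=22: at (2,2) after W
t=26: at (1,2) after W
t=30: at (0,2) after W
t=34: at (0,1) after S
t=38: at (0,0) after S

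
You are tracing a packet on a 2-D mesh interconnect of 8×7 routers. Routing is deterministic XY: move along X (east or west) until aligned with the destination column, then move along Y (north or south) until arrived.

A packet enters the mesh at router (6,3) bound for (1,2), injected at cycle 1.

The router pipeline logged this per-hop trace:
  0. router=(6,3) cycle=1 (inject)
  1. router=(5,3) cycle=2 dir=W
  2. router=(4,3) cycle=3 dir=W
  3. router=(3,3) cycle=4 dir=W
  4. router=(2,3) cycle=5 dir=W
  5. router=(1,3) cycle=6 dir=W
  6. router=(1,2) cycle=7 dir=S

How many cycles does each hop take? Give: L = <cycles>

Between hops 0 and 1 the cycle counter advances 2 − 1 = 1.
One hop costs L cycles, so L = 1.

L = 1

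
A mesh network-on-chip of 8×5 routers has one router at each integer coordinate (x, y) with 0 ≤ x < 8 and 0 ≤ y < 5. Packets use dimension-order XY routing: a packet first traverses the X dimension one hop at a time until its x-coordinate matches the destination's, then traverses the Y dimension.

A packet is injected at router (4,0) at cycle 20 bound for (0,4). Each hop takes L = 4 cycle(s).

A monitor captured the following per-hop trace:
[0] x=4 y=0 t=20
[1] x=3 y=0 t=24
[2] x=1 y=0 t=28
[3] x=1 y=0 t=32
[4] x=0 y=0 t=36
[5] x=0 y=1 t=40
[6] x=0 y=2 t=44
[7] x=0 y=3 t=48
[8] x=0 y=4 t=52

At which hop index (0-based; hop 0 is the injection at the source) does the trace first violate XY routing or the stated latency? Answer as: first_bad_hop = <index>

  1: Δx=-1 Δy=+0 Δt=4 [ok]
  2: Δx=-2 Δy=+0 Δt=4 [BAD: non-unit step]

first_bad_hop = 2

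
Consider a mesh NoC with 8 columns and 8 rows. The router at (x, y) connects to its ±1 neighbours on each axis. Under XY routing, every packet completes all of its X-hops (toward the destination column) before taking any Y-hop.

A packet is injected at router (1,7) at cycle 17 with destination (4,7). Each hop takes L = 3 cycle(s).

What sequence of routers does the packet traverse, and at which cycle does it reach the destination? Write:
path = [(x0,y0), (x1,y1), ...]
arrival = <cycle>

path = [(1,7), (2,7), (3,7), (4,7)]
arrival = 26

t=17: at (1,7)
t=20: at (2,7) after E
t=23: at (3,7) after E
t=26: at (4,7) after E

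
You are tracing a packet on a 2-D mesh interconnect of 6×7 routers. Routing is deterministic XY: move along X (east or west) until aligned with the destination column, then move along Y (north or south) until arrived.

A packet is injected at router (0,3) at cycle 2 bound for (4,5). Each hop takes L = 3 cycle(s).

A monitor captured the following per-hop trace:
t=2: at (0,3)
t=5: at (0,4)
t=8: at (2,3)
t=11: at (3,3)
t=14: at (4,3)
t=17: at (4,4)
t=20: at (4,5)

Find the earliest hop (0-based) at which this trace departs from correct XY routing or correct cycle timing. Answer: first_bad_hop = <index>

hop 1: step (+0,+1), +3 cyc — BAD: Y-move but x=0≠4

first_bad_hop = 1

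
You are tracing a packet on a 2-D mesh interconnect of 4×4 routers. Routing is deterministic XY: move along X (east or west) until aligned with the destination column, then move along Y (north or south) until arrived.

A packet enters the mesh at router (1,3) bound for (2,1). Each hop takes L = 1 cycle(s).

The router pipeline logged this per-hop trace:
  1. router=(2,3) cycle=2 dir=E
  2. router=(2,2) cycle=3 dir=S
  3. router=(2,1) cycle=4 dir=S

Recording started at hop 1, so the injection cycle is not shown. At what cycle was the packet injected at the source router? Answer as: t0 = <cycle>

t0 = 1

The first recorded entry is hop 1 at cycle 2.
So t0 = 2 − 1·1 = 1.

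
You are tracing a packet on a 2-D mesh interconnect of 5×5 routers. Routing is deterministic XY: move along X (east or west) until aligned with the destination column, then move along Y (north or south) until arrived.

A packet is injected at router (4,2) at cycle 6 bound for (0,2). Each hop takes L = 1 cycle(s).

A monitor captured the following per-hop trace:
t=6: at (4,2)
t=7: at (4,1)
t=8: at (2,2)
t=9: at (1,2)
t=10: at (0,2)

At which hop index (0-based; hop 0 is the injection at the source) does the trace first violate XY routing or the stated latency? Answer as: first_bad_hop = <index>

first_bad_hop = 1

check 1→ d=(0,-1) cyc+1: BAD: Y-move but x=4≠0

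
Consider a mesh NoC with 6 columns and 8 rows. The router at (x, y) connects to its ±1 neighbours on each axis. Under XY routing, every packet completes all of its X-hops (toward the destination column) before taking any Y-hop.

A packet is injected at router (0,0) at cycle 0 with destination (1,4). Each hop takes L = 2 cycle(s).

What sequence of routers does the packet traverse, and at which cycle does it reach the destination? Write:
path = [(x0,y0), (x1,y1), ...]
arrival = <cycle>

t=0: at (0,0)
t=2: at (1,0) after E
t=4: at (1,1) after N
t=6: at (1,2) after N
t=8: at (1,3) after N
t=10: at (1,4) after N

path = [(0,0), (1,0), (1,1), (1,2), (1,3), (1,4)]
arrival = 10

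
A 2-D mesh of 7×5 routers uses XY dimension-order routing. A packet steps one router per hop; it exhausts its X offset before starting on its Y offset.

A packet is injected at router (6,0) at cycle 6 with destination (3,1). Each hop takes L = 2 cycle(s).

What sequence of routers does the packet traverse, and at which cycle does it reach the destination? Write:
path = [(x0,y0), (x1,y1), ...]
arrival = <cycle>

path = [(6,0), (5,0), (4,0), (3,0), (3,1)]
arrival = 14

  0. router=(6,0) cycle=6 (inject)
  1. router=(5,0) cycle=8 dir=W
  2. router=(4,0) cycle=10 dir=W
  3. router=(3,0) cycle=12 dir=W
  4. router=(3,1) cycle=14 dir=N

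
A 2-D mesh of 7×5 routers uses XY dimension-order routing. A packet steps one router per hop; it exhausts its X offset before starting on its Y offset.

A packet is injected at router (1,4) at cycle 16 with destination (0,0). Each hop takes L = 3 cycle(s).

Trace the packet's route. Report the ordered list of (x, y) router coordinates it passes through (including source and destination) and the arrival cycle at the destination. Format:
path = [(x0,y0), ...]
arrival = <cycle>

path = [(1,4), (0,4), (0,3), (0,2), (0,1), (0,0)]
arrival = 31

hop 0: (1,4) @ cyc 16
hop 1: (0,4) @ cyc 19  [W]
hop 2: (0,3) @ cyc 22  [S]
hop 3: (0,2) @ cyc 25  [S]
hop 4: (0,1) @ cyc 28  [S]
hop 5: (0,0) @ cyc 31  [S]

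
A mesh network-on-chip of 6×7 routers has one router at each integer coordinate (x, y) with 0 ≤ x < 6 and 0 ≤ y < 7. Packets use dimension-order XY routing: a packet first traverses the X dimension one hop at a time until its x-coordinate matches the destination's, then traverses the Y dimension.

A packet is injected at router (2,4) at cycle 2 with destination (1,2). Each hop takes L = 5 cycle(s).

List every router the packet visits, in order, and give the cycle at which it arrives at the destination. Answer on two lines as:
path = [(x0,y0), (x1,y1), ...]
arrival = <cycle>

path = [(2,4), (1,4), (1,3), (1,2)]
arrival = 17

#0 — 2,4 | c2
#1 — 1,4 | c7 | W
#2 — 1,3 | c12 | S
#3 — 1,2 | c17 | S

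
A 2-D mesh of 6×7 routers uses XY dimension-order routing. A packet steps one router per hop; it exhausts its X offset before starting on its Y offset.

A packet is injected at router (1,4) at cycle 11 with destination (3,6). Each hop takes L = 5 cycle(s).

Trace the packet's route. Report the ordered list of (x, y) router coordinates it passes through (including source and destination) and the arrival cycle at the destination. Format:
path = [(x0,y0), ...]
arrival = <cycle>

t=11: at (1,4)
t=16: at (2,4) after E
t=21: at (3,4) after E
t=26: at (3,5) after N
t=31: at (3,6) after N

path = [(1,4), (2,4), (3,4), (3,5), (3,6)]
arrival = 31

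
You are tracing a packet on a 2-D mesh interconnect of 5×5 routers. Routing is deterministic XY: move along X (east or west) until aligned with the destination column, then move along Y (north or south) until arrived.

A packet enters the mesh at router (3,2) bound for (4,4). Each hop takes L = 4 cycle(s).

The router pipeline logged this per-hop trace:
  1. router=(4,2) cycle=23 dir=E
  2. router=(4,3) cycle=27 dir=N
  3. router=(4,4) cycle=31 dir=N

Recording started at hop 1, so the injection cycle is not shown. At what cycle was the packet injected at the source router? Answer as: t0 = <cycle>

t0 = 19

cyc[1] = 23 and cyc[k] = t0 + k·L for every k.
So t0 = 23 − 1·4 = 19.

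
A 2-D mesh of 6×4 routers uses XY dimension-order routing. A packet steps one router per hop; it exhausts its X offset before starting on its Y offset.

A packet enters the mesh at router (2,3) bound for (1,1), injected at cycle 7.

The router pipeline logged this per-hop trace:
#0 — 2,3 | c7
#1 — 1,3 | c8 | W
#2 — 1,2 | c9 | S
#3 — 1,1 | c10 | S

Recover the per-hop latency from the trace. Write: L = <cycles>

L = 1

From hop 0 (7) to hop 1 (8): +1 cycles.
That increment is L by definition: L = 1.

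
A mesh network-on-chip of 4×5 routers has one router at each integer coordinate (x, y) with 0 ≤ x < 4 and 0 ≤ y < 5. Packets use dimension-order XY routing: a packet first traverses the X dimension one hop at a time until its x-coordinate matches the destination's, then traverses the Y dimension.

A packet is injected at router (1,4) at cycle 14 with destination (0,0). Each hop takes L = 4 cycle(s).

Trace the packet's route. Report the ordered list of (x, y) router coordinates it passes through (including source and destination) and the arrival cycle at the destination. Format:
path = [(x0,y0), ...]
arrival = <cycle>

path = [(1,4), (0,4), (0,3), (0,2), (0,1), (0,0)]
arrival = 34

  0. router=(1,4) cycle=14 (inject)
  1. router=(0,4) cycle=18 dir=W
  2. router=(0,3) cycle=22 dir=S
  3. router=(0,2) cycle=26 dir=S
  4. router=(0,1) cycle=30 dir=S
  5. router=(0,0) cycle=34 dir=S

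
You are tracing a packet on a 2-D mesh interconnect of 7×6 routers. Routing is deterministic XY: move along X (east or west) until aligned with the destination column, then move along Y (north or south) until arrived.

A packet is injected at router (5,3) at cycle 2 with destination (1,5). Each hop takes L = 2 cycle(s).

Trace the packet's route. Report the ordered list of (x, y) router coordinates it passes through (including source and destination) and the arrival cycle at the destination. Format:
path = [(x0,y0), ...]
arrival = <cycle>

  0. router=(5,3) cycle=2 (inject)
  1. router=(4,3) cycle=4 dir=W
  2. router=(3,3) cycle=6 dir=W
  3. router=(2,3) cycle=8 dir=W
  4. router=(1,3) cycle=10 dir=W
  5. router=(1,4) cycle=12 dir=N
  6. router=(1,5) cycle=14 dir=N

path = [(5,3), (4,3), (3,3), (2,3), (1,3), (1,4), (1,5)]
arrival = 14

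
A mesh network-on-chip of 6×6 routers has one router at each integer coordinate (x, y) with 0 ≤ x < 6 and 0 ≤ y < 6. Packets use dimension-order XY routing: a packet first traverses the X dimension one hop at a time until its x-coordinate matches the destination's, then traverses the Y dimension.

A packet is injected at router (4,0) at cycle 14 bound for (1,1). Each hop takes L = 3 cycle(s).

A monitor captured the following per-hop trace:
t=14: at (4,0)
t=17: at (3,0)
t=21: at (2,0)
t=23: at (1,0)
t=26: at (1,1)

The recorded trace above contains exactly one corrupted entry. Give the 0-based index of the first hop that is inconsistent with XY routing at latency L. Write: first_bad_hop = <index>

check 1→ d=(-1,0) cyc+3: ok
check 2→ d=(-1,0) cyc+4: BAD: Δcyc=4≠L

first_bad_hop = 2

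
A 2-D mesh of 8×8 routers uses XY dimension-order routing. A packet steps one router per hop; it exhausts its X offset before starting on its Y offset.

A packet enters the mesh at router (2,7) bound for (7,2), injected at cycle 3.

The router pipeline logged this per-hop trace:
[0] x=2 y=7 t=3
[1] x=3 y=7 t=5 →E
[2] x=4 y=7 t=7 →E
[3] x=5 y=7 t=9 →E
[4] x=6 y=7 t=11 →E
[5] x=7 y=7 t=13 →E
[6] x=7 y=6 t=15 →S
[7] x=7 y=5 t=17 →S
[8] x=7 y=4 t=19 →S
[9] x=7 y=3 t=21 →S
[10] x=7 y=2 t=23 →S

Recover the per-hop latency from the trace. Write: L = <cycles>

Δcyc across hop 0→1: 5 − 3 = 2.
Each hop adds L, hence L = 2.

L = 2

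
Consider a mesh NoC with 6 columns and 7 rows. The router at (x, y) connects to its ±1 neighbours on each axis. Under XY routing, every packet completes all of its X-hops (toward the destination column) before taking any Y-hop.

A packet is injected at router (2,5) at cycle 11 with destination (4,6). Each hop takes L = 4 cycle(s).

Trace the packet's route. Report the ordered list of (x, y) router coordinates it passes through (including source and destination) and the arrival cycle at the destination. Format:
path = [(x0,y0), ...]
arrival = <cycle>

t=11: at (2,5)
t=15: at (3,5) after E
t=19: at (4,5) after E
t=23: at (4,6) after N

path = [(2,5), (3,5), (4,5), (4,6)]
arrival = 23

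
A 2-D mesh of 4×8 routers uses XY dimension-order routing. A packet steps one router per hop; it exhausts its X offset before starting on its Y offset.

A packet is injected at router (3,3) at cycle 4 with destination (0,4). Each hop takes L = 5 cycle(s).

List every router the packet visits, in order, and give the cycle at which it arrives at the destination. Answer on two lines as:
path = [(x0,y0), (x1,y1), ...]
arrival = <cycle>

#0 — 3,3 | c4
#1 — 2,3 | c9 | W
#2 — 1,3 | c14 | W
#3 — 0,3 | c19 | W
#4 — 0,4 | c24 | N

path = [(3,3), (2,3), (1,3), (0,3), (0,4)]
arrival = 24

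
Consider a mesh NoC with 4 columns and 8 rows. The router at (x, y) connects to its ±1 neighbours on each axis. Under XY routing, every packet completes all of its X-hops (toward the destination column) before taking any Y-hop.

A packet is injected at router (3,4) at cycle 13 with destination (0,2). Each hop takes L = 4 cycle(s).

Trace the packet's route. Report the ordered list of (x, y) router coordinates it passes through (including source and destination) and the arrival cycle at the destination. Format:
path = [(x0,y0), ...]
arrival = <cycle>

src (3,4)  cyc=13
W→(2,4)  cyc=17
W→(1,4)  cyc=21
W→(0,4)  cyc=25
S→(0,3)  cyc=29
S→(0,2)  cyc=33

path = [(3,4), (2,4), (1,4), (0,4), (0,3), (0,2)]
arrival = 33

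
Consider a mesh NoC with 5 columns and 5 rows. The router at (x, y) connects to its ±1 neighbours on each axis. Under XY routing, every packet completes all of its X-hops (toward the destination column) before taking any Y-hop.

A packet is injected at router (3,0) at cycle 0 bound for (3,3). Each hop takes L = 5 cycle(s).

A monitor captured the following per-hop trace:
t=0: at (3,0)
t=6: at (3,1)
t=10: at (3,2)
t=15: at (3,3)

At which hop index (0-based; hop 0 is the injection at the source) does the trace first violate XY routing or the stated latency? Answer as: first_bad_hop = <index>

  1: Δx=+0 Δy=+1 Δt=6 [BAD: Δcyc=6≠L]

first_bad_hop = 1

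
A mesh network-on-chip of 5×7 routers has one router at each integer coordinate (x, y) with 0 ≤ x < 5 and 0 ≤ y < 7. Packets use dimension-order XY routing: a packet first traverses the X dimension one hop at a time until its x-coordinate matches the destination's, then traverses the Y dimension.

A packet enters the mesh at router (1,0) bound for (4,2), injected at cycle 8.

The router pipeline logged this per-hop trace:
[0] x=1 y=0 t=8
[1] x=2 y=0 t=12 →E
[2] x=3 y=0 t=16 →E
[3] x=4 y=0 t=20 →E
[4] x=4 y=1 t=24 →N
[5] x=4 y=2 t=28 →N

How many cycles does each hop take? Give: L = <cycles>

Δcyc across hop 0→1: 12 − 8 = 4.
That increment is L by definition: L = 4.

L = 4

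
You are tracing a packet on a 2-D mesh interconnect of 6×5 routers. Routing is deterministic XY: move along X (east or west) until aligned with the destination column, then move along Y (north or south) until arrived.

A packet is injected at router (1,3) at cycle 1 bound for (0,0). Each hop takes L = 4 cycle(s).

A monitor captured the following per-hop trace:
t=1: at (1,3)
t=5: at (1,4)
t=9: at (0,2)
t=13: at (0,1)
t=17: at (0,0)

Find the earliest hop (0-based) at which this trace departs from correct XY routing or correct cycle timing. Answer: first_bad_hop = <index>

  1: Δx=+0 Δy=+1 Δt=4 [BAD: Y-move but x=1≠0]

first_bad_hop = 1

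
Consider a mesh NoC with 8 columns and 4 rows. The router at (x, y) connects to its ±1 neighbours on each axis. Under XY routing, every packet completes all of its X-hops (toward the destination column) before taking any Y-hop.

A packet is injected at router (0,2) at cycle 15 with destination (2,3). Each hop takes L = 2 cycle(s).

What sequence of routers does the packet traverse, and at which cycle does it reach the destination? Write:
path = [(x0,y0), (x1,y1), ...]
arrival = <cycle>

path = [(0,2), (1,2), (2,2), (2,3)]
arrival = 21

  0. router=(0,2) cycle=15 (inject)
  1. router=(1,2) cycle=17 dir=E
  2. router=(2,2) cycle=19 dir=E
  3. router=(2,3) cycle=21 dir=N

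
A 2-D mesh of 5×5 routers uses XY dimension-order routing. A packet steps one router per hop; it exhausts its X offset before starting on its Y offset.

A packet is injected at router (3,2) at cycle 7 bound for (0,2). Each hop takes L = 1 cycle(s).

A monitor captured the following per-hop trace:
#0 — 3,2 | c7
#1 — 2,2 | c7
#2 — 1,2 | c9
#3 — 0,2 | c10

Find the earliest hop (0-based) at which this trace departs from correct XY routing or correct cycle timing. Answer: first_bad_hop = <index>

first_bad_hop = 1

hop 1: step (-1,+0), +0 cyc — BAD: Δcyc=0≠L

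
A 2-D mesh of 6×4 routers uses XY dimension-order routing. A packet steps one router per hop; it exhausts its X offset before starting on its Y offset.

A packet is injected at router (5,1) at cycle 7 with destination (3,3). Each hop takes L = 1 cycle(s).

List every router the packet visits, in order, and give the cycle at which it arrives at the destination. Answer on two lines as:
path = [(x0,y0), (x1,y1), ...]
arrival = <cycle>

path = [(5,1), (4,1), (3,1), (3,2), (3,3)]
arrival = 11

hop 0: (5,1) @ cyc 7
hop 1: (4,1) @ cyc 8  [W]
hop 2: (3,1) @ cyc 9  [W]
hop 3: (3,2) @ cyc 10  [N]
hop 4: (3,3) @ cyc 11  [N]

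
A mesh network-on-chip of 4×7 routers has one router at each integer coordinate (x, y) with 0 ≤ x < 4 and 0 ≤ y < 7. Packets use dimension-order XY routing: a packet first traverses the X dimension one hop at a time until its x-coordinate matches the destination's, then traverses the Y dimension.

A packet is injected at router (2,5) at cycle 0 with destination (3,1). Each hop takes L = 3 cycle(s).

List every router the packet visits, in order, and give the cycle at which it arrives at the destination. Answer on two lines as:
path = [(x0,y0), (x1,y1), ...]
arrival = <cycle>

t=0: at (2,5)
t=3: at (3,5) after E
t=6: at (3,4) after S
t=9: at (3,3) after S
t=12: at (3,2) after S
t=15: at (3,1) after S

path = [(2,5), (3,5), (3,4), (3,3), (3,2), (3,1)]
arrival = 15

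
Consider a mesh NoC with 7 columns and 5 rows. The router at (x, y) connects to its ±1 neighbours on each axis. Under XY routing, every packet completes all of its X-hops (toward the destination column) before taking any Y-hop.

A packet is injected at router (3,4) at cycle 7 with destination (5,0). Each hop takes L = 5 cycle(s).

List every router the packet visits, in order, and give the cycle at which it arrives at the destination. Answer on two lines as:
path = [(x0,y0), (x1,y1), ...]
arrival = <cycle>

path = [(3,4), (4,4), (5,4), (5,3), (5,2), (5,1), (5,0)]
arrival = 37

  0. router=(3,4) cycle=7 (inject)
  1. router=(4,4) cycle=12 dir=E
  2. router=(5,4) cycle=17 dir=E
  3. router=(5,3) cycle=22 dir=S
  4. router=(5,2) cycle=27 dir=S
  5. router=(5,1) cycle=32 dir=S
  6. router=(5,0) cycle=37 dir=S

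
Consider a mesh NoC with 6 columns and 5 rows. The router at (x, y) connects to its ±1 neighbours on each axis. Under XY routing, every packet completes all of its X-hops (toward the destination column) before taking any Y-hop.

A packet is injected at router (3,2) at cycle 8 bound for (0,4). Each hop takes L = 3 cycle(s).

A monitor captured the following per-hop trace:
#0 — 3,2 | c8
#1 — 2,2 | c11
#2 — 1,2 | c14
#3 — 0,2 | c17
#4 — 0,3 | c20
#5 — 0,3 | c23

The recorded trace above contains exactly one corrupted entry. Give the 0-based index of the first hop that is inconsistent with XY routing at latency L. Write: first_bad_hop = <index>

first_bad_hop = 5

  1: Δx=-1 Δy=+0 Δt=3 [ok]
  2: Δx=-1 Δy=+0 Δt=3 [ok]
  3: Δx=-1 Δy=+0 Δt=3 [ok]
  4: Δx=+0 Δy=+1 Δt=3 [ok]
  5: Δx=+0 Δy=+0 Δt=3 [BAD: non-unit step]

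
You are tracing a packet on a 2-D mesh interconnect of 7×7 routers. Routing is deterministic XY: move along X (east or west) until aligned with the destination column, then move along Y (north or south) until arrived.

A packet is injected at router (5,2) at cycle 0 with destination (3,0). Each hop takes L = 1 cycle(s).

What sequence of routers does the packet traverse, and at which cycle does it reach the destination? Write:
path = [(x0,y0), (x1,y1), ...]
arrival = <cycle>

path = [(5,2), (4,2), (3,2), (3,1), (3,0)]
arrival = 4

src (5,2)  cyc=0
W→(4,2)  cyc=1
W→(3,2)  cyc=2
S→(3,1)  cyc=3
S→(3,0)  cyc=4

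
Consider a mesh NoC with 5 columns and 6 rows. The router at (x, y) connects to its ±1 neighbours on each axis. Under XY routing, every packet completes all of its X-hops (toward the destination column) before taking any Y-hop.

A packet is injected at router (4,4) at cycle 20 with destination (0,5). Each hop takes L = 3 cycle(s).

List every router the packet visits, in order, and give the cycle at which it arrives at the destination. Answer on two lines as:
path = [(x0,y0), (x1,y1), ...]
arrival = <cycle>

path = [(4,4), (3,4), (2,4), (1,4), (0,4), (0,5)]
arrival = 35

t=20: at (4,4)
t=23: at (3,4) after W
t=26: at (2,4) after W
t=29: at (1,4) after W
t=32: at (0,4) after W
t=35: at (0,5) after N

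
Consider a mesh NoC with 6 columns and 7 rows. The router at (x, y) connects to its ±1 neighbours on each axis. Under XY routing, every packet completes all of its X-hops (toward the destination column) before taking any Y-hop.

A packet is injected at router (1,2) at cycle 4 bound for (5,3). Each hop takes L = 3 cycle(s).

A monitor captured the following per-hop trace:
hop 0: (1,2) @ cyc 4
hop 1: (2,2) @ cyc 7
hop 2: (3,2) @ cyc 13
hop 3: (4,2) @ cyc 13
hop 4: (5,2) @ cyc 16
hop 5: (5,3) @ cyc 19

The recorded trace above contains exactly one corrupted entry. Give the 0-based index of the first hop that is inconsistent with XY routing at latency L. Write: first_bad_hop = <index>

first_bad_hop = 2

check 1→ d=(1,0) cyc+3: ok
check 2→ d=(1,0) cyc+6: BAD: Δcyc=6≠L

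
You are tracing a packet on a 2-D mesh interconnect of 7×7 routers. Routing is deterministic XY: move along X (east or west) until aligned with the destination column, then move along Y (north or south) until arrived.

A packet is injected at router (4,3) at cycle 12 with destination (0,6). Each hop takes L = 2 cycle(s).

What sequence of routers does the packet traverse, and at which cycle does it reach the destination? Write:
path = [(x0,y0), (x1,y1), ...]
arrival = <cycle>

path = [(4,3), (3,3), (2,3), (1,3), (0,3), (0,4), (0,5), (0,6)]
arrival = 26

  0. router=(4,3) cycle=12 (inject)
  1. router=(3,3) cycle=14 dir=W
  2. router=(2,3) cycle=16 dir=W
  3. router=(1,3) cycle=18 dir=W
  4. router=(0,3) cycle=20 dir=W
  5. router=(0,4) cycle=22 dir=N
  6. router=(0,5) cycle=24 dir=N
  7. router=(0,6) cycle=26 dir=N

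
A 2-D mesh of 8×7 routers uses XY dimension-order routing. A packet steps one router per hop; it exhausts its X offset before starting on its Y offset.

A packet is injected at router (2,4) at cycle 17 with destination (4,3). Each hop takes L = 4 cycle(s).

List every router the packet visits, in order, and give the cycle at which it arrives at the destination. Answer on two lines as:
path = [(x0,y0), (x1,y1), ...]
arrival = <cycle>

#0 — 2,4 | c17
#1 — 3,4 | c21 | E
#2 — 4,4 | c25 | E
#3 — 4,3 | c29 | S

path = [(2,4), (3,4), (4,4), (4,3)]
arrival = 29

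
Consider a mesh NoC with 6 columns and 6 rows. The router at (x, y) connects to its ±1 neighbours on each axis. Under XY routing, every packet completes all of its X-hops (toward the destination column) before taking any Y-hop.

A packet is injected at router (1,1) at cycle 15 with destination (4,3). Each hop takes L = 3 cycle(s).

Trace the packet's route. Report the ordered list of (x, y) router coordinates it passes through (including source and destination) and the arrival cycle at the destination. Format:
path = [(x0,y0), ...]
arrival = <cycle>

path = [(1,1), (2,1), (3,1), (4,1), (4,2), (4,3)]
arrival = 30

src (1,1)  cyc=15
E→(2,1)  cyc=18
E→(3,1)  cyc=21
E→(4,1)  cyc=24
N→(4,2)  cyc=27
N→(4,3)  cyc=30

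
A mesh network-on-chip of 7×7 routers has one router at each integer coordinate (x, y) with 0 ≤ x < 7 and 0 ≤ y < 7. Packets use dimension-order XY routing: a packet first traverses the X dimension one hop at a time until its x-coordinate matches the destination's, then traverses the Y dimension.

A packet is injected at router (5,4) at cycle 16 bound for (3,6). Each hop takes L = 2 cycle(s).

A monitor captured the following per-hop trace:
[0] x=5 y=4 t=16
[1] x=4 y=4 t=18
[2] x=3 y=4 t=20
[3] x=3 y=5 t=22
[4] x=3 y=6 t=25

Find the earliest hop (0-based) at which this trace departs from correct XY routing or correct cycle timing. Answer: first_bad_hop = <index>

first_bad_hop = 4

check 1→ d=(-1,0) cyc+2: ok
check 2→ d=(-1,0) cyc+2: ok
check 3→ d=(0,1) cyc+2: ok
check 4→ d=(0,1) cyc+3: BAD: Δcyc=3≠L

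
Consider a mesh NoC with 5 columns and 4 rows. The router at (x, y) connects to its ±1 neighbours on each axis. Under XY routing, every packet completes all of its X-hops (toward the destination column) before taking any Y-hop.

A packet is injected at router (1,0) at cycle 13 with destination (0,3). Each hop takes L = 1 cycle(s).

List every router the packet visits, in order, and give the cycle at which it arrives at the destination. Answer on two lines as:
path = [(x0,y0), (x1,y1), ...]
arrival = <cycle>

path = [(1,0), (0,0), (0,1), (0,2), (0,3)]
arrival = 17

t=13: at (1,0)
t=14: at (0,0) after W
t=15: at (0,1) after N
t=16: at (0,2) after N
t=17: at (0,3) after N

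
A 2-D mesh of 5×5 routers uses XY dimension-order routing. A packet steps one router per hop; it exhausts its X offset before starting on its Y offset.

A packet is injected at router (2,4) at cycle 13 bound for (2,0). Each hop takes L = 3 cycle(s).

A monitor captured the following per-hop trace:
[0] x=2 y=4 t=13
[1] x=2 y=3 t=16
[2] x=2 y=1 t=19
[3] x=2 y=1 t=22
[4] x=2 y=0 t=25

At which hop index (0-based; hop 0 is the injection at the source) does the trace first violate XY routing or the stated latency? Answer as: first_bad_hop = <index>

first_bad_hop = 2

check 1→ d=(0,-1) cyc+3: ok
check 2→ d=(0,-2) cyc+3: BAD: non-unit step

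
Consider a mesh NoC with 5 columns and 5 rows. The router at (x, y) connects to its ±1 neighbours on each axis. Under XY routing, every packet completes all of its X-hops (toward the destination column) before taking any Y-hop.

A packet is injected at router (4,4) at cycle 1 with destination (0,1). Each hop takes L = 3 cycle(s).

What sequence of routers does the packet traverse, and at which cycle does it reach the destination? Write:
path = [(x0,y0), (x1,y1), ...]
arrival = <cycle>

[0] x=4 y=4 t=1
[1] x=3 y=4 t=4 →W
[2] x=2 y=4 t=7 →W
[3] x=1 y=4 t=10 →W
[4] x=0 y=4 t=13 →W
[5] x=0 y=3 t=16 →S
[6] x=0 y=2 t=19 →S
[7] x=0 y=1 t=22 →S

path = [(4,4), (3,4), (2,4), (1,4), (0,4), (0,3), (0,2), (0,1)]
arrival = 22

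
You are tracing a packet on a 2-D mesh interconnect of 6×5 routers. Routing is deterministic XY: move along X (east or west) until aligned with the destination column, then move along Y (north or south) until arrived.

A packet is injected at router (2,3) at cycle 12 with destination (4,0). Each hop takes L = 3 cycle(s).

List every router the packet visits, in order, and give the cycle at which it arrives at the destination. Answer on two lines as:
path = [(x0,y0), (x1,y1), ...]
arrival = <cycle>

hop 0: (2,3) @ cyc 12
hop 1: (3,3) @ cyc 15  [E]
hop 2: (4,3) @ cyc 18  [E]
hop 3: (4,2) @ cyc 21  [S]
hop 4: (4,1) @ cyc 24  [S]
hop 5: (4,0) @ cyc 27  [S]

path = [(2,3), (3,3), (4,3), (4,2), (4,1), (4,0)]
arrival = 27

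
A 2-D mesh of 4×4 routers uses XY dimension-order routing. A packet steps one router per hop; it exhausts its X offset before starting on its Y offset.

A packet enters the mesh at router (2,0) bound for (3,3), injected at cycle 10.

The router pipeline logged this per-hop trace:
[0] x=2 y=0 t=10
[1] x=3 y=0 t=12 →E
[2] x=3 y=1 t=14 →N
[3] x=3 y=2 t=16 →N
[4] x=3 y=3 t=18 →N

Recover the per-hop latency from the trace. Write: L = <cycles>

L = 2

Between hops 0 and 1 the cycle counter advances 12 − 10 = 2.
Per-hop latency L = Δcyc = 2.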